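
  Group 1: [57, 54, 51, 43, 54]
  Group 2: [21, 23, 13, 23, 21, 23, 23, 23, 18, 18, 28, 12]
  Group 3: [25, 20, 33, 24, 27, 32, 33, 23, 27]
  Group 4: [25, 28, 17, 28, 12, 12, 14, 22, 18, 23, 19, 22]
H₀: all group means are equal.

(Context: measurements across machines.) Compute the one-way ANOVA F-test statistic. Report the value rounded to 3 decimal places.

Group means [51.80, 20.50, 27.11, 20.00], grand mean 26.026
SSB = Σnᵢ(x̄ᵢ−x̄)² = 4134.285; SSW = ΣΣ(x−x̄ᵢ)² = 866.689
MSB = 4134.285/3 = 1378.0949; MSW = 866.689/34 = 25.4908
F = MSB/MSW = 54.0623
df = (3, 34)

test statistic = 54.062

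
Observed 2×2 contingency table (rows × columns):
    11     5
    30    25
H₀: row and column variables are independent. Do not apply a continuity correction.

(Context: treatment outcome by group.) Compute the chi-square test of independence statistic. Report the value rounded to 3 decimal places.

Row totals [16, 55], col totals [41, 30], n=71
χ² = (11−9.24)²/9.24 + (5−6.76)²/6.76 + (30−31.76)²/31.76 + (25−23.24)²/23.24 = 1.0249
df = 1

test statistic = 1.025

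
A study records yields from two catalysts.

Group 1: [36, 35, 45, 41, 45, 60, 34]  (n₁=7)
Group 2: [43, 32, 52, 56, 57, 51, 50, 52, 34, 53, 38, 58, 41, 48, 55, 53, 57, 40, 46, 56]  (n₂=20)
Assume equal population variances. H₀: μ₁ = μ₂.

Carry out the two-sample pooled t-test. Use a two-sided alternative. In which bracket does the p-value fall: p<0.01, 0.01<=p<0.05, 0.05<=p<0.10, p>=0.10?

p-value bracket: 0.05<=p<0.10

x̄₁=42.286, s₁=9.050, n₁=7
x̄₂=48.600, s₂=8.016, n₂=20
s_p² = [6·9.050² + 19·8.016²]/25 = 68.4891
SE = √(s_p²·(1/7+1/20)) = 3.6344
t = (42.286−48.600)/3.6344 = -1.7374
df = 25
p-value (two-sided) = 0.09463
→ bracket: 0.05<=p<0.10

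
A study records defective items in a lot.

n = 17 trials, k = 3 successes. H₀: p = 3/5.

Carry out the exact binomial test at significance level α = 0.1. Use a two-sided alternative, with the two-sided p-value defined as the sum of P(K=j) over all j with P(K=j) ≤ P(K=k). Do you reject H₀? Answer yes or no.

reject H₀: yes

Exact binomial: n=17, k=3, p₀=3/5=0.6000
P(X=j) = C(n,j)·p₀^j·(1−p₀)^(n−j); p = Σ P(X=j) over j with P(X=j) ≤ P(X=3)
p-value (two-sided) = 0.00062
At α=0.1: p < α → reject H₀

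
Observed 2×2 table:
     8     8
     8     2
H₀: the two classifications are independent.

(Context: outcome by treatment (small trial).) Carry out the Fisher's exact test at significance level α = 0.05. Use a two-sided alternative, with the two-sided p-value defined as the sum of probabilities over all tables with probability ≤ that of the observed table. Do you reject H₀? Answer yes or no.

Margins: r₁=16, r₂=10, c₁=16, c₂=10, n=26
p_obs = C(16,8)·C(10,8)/C(26,16); sum pmf over tables with pmf ≤ p_obs
p-value (two-sided) = 0.21773
At α=0.05: p ≥ α → fail to reject H₀

reject H₀: no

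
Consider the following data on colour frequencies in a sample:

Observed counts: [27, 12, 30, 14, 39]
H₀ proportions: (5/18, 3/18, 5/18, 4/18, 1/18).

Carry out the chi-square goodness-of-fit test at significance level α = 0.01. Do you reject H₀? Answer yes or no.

n = 122; E_i = n·p_i = [33.89, 20.33, 33.89, 27.11, 6.78]
χ² = (27−33.89)²/33.89 + (12−20.33)²/20.33 + (30−33.89)²/33.89 + (14−27.11)²/27.11 + (39−6.78)²/6.78 = 164.7902
df = 4
p-value (upper-tail) = 0.00000
At α=0.01: p < α → reject H₀

reject H₀: yes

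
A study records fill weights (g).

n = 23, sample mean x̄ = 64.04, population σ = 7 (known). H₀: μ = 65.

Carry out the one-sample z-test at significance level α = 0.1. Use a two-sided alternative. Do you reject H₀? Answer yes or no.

SE = σ/√n = 7/√23 = 1.4596
z = (x̄−μ₀)/SE = (64.04−65)/1.4596 = -0.6577
p-value (two-sided) = 0.51072
At α=0.1: p ≥ α → fail to reject H₀

reject H₀: no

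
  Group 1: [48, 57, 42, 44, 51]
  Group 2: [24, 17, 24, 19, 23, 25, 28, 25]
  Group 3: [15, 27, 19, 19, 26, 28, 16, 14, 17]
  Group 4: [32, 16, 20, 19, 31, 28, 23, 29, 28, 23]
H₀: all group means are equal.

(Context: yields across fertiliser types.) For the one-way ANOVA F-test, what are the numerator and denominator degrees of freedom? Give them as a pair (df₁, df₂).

degrees of freedom = [3, 28]

k = 4 groups, N = 32 total
df = (k−1, N−k) = (4−1, 32−4) = (3, 28)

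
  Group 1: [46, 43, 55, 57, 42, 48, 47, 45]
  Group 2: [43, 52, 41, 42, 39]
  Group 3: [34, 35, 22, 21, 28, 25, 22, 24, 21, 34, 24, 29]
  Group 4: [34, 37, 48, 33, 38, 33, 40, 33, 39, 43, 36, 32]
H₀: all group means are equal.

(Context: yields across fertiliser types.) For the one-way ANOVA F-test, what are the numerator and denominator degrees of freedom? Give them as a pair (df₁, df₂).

degrees of freedom = [3, 33]

k = 4 groups, N = 37 total
df = (k−1, N−k) = (4−1, 37−4) = (3, 33)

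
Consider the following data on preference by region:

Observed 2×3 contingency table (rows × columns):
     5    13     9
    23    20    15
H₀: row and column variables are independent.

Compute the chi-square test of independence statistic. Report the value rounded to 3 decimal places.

Row totals [27, 58], col totals [28, 33, 24], n=85
χ² = (5−8.89)²/8.89 + (13−10.48)²/10.48 + (9−7.62)²/7.62 + (23−19.11)²/19.11 + (20−22.52)²/22.52 + (15−16.38)²/16.38 = 3.7491
df = 2

test statistic = 3.749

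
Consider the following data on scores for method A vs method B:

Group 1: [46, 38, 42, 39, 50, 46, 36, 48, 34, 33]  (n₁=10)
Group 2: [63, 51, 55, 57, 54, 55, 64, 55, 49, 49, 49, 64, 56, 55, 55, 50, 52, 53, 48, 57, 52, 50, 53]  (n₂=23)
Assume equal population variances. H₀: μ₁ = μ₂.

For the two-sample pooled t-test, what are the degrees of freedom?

degrees of freedom = 31

df = n₁ + n₂ − 2 = 10 + 23 − 2 = 31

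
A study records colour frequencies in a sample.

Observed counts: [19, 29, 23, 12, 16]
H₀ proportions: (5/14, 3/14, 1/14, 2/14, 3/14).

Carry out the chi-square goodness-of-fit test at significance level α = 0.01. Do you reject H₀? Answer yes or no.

reject H₀: yes

n = 99; E_i = n·p_i = [35.36, 21.21, 7.07, 14.14, 21.21]
χ² = (19−35.36)²/35.36 + (29−21.21)²/21.21 + (23−7.07)²/7.07 + (12−14.14)²/14.14 + (16−21.21)²/21.21 = 47.9104
df = 4
p-value (upper-tail) = 0.00000
At α=0.01: p < α → reject H₀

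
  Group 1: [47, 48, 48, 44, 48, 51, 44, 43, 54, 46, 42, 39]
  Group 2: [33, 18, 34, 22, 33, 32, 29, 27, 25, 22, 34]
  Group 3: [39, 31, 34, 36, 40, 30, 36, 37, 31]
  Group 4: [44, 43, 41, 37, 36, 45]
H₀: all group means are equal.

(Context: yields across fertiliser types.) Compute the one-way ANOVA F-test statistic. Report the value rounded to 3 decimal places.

Group means [46.17, 28.09, 34.89, 41.00], grand mean 37.447
SSB = Σnᵢ(x̄ᵢ−x̄)² = 2009.930; SSW = ΣΣ(x−x̄ᵢ)² = 679.465
MSB = 2009.930/3 = 669.9767; MSW = 679.465/34 = 19.9843
F = MSB/MSW = 33.5252
df = (3, 34)

test statistic = 33.525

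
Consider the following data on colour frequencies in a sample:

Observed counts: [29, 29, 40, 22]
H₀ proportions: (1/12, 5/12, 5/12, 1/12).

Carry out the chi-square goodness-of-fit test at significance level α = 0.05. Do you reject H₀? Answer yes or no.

n = 120; E_i = n·p_i = [10.00, 50.00, 50.00, 10.00]
χ² = (29−10.00)²/10.00 + (29−50.00)²/50.00 + (40−50.00)²/50.00 + (22−10.00)²/10.00 = 61.3200
df = 3
p-value (upper-tail) = 0.00000
At α=0.05: p < α → reject H₀

reject H₀: yes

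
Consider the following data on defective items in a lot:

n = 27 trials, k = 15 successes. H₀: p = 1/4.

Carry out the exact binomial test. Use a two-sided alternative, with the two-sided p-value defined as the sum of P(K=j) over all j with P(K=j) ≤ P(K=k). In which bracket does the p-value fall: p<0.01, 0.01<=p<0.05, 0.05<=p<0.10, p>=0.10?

Exact binomial: n=27, k=15, p₀=1/4=0.2500
P(X=j) = C(n,j)·p₀^j·(1−p₀)^(n−j); p = Σ P(X=j) over j with P(X=j) ≤ P(X=15)
p-value (two-sided) = 0.00110
→ bracket: p<0.01

p-value bracket: p<0.01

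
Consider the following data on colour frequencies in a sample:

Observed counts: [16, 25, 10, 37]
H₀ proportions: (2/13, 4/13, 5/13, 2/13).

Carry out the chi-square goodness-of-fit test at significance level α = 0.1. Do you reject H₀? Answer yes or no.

reject H₀: yes

n = 88; E_i = n·p_i = [13.54, 27.08, 33.85, 13.54]
χ² = (16−13.54)²/13.54 + (25−27.08)²/27.08 + (10−33.85)²/33.85 + (37−13.54)²/13.54 = 58.0653
df = 3
p-value (upper-tail) = 0.00000
At α=0.1: p < α → reject H₀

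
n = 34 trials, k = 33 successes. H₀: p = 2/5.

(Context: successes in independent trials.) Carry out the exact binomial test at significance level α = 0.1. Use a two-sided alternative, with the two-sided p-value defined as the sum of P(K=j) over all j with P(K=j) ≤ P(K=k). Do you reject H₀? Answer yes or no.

Exact binomial: n=34, k=33, p₀=2/5=0.4000
P(X=j) = C(n,j)·p₀^j·(1−p₀)^(n−j); p = Σ P(X=j) over j with P(X=j) ≤ P(X=33)
p-value (two-sided) = 0.00000
At α=0.1: p < α → reject H₀

reject H₀: yes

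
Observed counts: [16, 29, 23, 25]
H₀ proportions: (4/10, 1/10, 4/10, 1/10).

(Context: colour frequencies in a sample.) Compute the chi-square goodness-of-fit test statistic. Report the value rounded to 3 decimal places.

test statistic = 85.737

n = 93; E_i = n·p_i = [37.20, 9.30, 37.20, 9.30]
χ² = (16−37.20)²/37.20 + (29−9.30)²/9.30 + (23−37.20)²/37.20 + (25−9.30)²/9.30 = 85.7366
df = 3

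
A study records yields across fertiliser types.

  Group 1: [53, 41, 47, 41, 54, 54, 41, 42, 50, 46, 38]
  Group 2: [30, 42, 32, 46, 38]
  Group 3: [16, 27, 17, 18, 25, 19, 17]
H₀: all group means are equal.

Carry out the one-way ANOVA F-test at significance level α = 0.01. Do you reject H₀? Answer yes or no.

Group means [46.09, 37.60, 19.86], grand mean 36.261
SSB = Σnᵢ(x̄ᵢ−x̄)² = 2955.469; SSW = ΣΣ(x−x̄ᵢ)² = 640.966
MSB = 2955.469/2 = 1477.7343; MSW = 640.966/20 = 32.0483
F = MSB/MSW = 46.1096
df = (2, 20)
p-value (upper-tail) = 0.00000
At α=0.01: p < α → reject H₀

reject H₀: yes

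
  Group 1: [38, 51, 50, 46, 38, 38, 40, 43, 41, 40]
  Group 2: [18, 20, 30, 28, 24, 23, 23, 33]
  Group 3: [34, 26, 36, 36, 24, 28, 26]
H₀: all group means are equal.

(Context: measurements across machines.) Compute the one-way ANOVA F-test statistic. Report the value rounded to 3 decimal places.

test statistic = 29.413

Group means [42.50, 24.88, 30.00], grand mean 33.360
SSB = Σnᵢ(x̄ᵢ−x̄)² = 1490.385; SSW = ΣΣ(x−x̄ᵢ)² = 557.375
MSB = 1490.385/2 = 745.1925; MSW = 557.375/22 = 25.3352
F = MSB/MSW = 29.4133
df = (2, 22)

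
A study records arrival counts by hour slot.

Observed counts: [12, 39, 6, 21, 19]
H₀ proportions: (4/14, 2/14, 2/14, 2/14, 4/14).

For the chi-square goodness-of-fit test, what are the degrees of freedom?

degrees of freedom = 4

df = k − 1 = 5 − 1 = 4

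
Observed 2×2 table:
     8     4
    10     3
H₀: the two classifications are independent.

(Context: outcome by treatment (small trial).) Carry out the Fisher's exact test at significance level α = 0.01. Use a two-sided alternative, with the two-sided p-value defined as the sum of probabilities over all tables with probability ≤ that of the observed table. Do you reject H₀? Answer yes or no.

reject H₀: no

Margins: r₁=12, r₂=13, c₁=18, c₂=7, n=25
p_obs = C(12,8)·C(13,10)/C(25,18); sum pmf over tables with pmf ≤ p_obs
p-value (two-sided) = 0.67277
At α=0.01: p ≥ α → fail to reject H₀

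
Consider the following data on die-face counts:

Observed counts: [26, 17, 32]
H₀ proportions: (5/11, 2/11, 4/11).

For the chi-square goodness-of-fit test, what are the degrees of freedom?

degrees of freedom = 2

df = k − 1 = 3 − 1 = 2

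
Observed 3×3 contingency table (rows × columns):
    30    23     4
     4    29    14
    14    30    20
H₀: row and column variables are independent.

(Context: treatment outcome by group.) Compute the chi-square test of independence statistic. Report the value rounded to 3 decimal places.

Row totals [57, 47, 64], col totals [48, 82, 38], n=168
χ² = (30−16.29)²/16.29 + (23−27.82)²/27.82 + (4−12.89)²/12.89 + (4−13.43)²/13.43 + (29−22.94)²/22.94 + (14−10.63)²/10.63 + (14−18.29)²/18.29 + (30−31.24)²/31.24 + (20−14.48)²/14.48 = 30.9679
df = 4

test statistic = 30.968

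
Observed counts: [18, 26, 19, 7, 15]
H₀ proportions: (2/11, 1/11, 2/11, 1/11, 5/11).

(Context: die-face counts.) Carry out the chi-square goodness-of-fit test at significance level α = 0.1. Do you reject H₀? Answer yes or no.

reject H₀: yes

n = 85; E_i = n·p_i = [15.45, 7.73, 15.45, 7.73, 38.64]
χ² = (18−15.45)²/15.45 + (26−7.73)²/7.73 + (19−15.45)²/15.45 + (7−7.73)²/7.73 + (15−38.64)²/38.64 = 58.9706
df = 4
p-value (upper-tail) = 0.00000
At α=0.1: p < α → reject H₀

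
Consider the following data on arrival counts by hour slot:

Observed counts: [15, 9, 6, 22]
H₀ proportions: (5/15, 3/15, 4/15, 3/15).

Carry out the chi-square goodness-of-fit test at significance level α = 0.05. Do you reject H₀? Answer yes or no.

reject H₀: yes

n = 52; E_i = n·p_i = [17.33, 10.40, 13.87, 10.40]
χ² = (15−17.33)²/17.33 + (9−10.40)²/10.40 + (6−13.87)²/13.87 + (22−10.40)²/10.40 = 17.9038
df = 3
p-value (upper-tail) = 0.00046
At α=0.05: p < α → reject H₀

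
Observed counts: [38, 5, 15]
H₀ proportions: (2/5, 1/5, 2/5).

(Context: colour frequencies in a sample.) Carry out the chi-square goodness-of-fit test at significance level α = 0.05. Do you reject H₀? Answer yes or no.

reject H₀: yes

n = 58; E_i = n·p_i = [23.20, 11.60, 23.20]
χ² = (38−23.20)²/23.20 + (5−11.60)²/11.60 + (15−23.20)²/23.20 = 16.0948
df = 2
p-value (upper-tail) = 0.00032
At α=0.05: p < α → reject H₀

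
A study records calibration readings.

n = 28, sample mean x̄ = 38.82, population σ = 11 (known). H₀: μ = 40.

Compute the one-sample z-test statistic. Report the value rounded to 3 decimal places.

test statistic = -0.568

SE = σ/√n = 11/√28 = 2.0788
z = (x̄−μ₀)/SE = (38.82−40)/2.0788 = -0.5676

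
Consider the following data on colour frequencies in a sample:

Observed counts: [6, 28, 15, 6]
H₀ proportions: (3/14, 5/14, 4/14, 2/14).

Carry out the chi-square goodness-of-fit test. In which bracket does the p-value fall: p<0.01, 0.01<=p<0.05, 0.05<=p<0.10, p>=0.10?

n = 55; E_i = n·p_i = [11.79, 19.64, 15.71, 7.86]
χ² = (6−11.79)²/11.79 + (28−19.64)²/19.64 + (15−15.71)²/15.71 + (6−7.86)²/7.86 = 6.8673
df = 3
p-value (upper-tail) = 0.07625
→ bracket: 0.05<=p<0.10

p-value bracket: 0.05<=p<0.10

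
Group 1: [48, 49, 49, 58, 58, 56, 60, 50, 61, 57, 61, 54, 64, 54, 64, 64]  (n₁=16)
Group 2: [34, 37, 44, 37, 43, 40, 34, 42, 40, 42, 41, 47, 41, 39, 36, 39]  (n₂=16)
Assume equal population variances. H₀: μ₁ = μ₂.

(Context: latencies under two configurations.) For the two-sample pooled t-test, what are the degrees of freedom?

df = n₁ + n₂ − 2 = 16 + 16 − 2 = 30

degrees of freedom = 30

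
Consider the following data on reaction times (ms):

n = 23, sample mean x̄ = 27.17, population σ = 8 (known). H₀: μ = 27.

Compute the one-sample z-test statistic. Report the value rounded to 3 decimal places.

SE = σ/√n = 8/√23 = 1.6681
z = (x̄−μ₀)/SE = (27.17−27)/1.6681 = 0.1019

test statistic = 0.102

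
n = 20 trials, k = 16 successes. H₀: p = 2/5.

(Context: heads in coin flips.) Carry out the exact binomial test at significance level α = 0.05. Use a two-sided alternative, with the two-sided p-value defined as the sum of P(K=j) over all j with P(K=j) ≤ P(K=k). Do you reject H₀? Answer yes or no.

reject H₀: yes

Exact binomial: n=20, k=16, p₀=2/5=0.4000
P(X=j) = C(n,j)·p₀^j·(1−p₀)^(n−j); p = Σ P(X=j) over j with P(X=j) ≤ P(X=16)
p-value (two-sided) = 0.00035
At α=0.05: p < α → reject H₀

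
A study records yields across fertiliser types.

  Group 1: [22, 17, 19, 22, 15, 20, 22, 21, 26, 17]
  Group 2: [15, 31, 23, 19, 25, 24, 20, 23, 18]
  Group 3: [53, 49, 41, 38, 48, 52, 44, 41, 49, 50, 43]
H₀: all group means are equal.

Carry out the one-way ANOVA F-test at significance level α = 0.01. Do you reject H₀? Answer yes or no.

Group means [20.10, 22.00, 46.18], grand mean 30.233
SSB = Σnᵢ(x̄ᵢ−x̄)² = 4434.830; SSW = ΣΣ(x−x̄ᵢ)² = 516.536
MSB = 4434.830/2 = 2217.4152; MSW = 516.536/27 = 19.1310
F = MSB/MSW = 115.9071
df = (2, 27)
p-value (upper-tail) = 0.00000
At α=0.01: p < α → reject H₀

reject H₀: yes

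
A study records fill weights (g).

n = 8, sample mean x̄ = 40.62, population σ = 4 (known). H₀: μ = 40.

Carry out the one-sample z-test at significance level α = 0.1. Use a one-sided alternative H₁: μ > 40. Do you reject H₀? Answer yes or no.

reject H₀: no

SE = σ/√n = 4/√8 = 1.4142
z = (x̄−μ₀)/SE = (40.62−40)/1.4142 = 0.4384
p-value (one-sided, H₁ greater) = 0.33055
At α=0.1: p ≥ α → fail to reject H₀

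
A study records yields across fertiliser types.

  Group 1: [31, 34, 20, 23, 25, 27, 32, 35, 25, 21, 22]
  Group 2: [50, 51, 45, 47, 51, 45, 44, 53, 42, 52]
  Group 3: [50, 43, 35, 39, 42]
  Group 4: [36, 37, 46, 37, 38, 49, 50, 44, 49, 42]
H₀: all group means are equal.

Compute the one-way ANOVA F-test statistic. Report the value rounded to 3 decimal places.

Group means [26.82, 48.00, 41.80, 42.80], grand mean 39.222
SSB = Σnᵢ(x̄ᵢ−x̄)² = 2624.186; SSW = ΣΣ(x−x̄ᵢ)² = 822.036
MSB = 2624.186/3 = 874.7286; MSW = 822.036/32 = 25.6886
F = MSB/MSW = 34.0512
df = (3, 32)

test statistic = 34.051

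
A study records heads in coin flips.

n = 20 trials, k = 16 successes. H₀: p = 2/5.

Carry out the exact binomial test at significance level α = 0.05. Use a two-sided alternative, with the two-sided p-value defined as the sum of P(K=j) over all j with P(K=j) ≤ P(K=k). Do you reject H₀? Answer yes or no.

reject H₀: yes

Exact binomial: n=20, k=16, p₀=2/5=0.4000
P(X=j) = C(n,j)·p₀^j·(1−p₀)^(n−j); p = Σ P(X=j) over j with P(X=j) ≤ P(X=16)
p-value (two-sided) = 0.00035
At α=0.05: p < α → reject H₀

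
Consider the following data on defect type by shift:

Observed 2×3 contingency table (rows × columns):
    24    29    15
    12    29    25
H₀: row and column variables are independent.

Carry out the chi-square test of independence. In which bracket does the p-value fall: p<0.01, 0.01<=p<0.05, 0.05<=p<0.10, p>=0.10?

p-value bracket: 0.01<=p<0.05

Row totals [68, 66], col totals [36, 58, 40], n=134
χ² = (24−18.27)²/18.27 + (29−29.43)²/29.43 + (15−20.30)²/20.30 + (12−17.73)²/17.73 + (29−28.57)²/28.57 + (25−19.70)²/19.70 = 6.4716
df = 2
p-value (upper-tail) = 0.03933
→ bracket: 0.01<=p<0.05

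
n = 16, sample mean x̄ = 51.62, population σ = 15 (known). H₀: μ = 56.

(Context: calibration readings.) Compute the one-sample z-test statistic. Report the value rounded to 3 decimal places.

SE = σ/√n = 15/√16 = 3.7500
z = (x̄−μ₀)/SE = (51.62−56)/3.7500 = -1.1680

test statistic = -1.168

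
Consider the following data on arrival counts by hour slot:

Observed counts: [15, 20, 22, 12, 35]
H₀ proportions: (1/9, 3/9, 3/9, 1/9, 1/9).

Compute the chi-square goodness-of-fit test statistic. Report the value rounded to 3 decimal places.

n = 104; E_i = n·p_i = [11.56, 34.67, 34.67, 11.56, 11.56]
χ² = (15−11.56)²/11.56 + (20−34.67)²/34.67 + (22−34.67)²/34.67 + (12−11.56)²/11.56 + (35−11.56)²/11.56 = 59.4423
df = 4

test statistic = 59.442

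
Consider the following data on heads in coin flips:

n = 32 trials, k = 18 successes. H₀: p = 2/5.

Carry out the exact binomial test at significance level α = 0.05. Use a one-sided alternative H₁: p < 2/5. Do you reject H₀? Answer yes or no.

Exact binomial: n=32, k=18, p₀=2/5=0.4000
P(X≤18) from Σ C(n,i)·p₀^i·(1−p₀)^(n−i)
p-value (one-sided, H₁ less) = 0.97912
At α=0.05: p ≥ α → fail to reject H₀

reject H₀: no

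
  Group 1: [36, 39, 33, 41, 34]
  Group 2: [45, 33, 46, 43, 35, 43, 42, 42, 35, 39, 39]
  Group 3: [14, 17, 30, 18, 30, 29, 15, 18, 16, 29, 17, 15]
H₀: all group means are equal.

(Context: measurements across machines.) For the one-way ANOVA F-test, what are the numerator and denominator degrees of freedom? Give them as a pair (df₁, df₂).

k = 3 groups, N = 28 total
df = (k−1, N−k) = (3−1, 28−3) = (2, 25)

degrees of freedom = [2, 25]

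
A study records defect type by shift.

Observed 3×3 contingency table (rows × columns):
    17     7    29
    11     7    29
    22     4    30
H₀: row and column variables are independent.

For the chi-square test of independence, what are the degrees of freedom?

degrees of freedom = 4

df = (r−1)(c−1) = (3−1)·(3−1) = 4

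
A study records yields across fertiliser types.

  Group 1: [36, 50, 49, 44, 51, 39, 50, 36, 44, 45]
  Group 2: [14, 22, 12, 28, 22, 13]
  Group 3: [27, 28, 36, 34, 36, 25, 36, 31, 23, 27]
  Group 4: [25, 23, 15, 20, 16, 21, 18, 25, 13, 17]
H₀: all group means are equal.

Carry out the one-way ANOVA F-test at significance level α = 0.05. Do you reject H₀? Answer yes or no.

Group means [44.40, 18.50, 30.30, 19.30], grand mean 29.194
SSB = Σnᵢ(x̄ᵢ−x̄)² = 3989.539; SSW = ΣΣ(x−x̄ᵢ)² = 884.100
MSB = 3989.539/3 = 1329.8463; MSW = 884.100/32 = 27.6281
F = MSB/MSW = 48.1338
df = (3, 32)
p-value (upper-tail) = 0.00000
At α=0.05: p < α → reject H₀

reject H₀: yes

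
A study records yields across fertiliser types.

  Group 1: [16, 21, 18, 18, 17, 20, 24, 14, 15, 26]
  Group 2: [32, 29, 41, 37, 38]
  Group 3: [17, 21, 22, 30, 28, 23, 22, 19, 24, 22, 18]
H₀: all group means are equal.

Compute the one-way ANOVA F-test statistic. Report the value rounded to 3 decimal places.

Group means [18.90, 35.40, 22.36], grand mean 23.538
SSB = Σnᵢ(x̄ᵢ−x̄)² = 933.816; SSW = ΣΣ(x−x̄ᵢ)² = 382.645
MSB = 933.816/2 = 466.9080; MSW = 382.645/23 = 16.6368
F = MSB/MSW = 28.0648
df = (2, 23)

test statistic = 28.065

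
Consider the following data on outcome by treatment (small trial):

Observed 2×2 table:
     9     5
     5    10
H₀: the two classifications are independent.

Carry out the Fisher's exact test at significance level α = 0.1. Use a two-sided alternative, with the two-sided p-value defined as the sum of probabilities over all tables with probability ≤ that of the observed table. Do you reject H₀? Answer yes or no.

Margins: r₁=14, r₂=15, c₁=14, c₂=15, n=29
p_obs = C(14,9)·C(15,5)/C(29,14); sum pmf over tables with pmf ≤ p_obs
p-value (two-sided) = 0.14311
At α=0.1: p ≥ α → fail to reject H₀

reject H₀: no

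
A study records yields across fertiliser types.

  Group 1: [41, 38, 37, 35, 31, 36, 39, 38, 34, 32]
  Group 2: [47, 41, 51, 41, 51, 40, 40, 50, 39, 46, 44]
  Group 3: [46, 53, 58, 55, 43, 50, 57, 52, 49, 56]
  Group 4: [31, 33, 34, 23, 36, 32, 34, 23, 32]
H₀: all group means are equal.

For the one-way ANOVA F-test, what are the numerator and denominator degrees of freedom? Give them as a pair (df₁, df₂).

degrees of freedom = [3, 36]

k = 4 groups, N = 40 total
df = (k−1, N−k) = (4−1, 40−4) = (3, 36)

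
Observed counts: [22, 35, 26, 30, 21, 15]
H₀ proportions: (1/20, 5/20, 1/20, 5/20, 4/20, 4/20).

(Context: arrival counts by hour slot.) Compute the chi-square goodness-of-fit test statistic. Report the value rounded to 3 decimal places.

n = 149; E_i = n·p_i = [7.45, 37.25, 7.45, 37.25, 29.80, 29.80]
χ² = (22−7.45)²/7.45 + (35−37.25)²/37.25 + (26−7.45)²/7.45 + (30−37.25)²/37.25 + (21−29.80)²/29.80 + (15−29.80)²/29.80 = 86.1007
df = 5

test statistic = 86.101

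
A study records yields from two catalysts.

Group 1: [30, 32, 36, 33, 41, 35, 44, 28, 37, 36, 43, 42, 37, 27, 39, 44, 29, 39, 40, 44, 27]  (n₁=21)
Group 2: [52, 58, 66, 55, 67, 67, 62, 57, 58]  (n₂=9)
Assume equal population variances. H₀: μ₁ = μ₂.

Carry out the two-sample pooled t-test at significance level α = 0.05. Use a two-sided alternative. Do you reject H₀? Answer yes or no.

reject H₀: yes

x̄₁=36.333, s₁=5.799, n₁=21
x̄₂=60.222, s₂=5.518, n₂=9
s_p² = [20·5.799² + 8·5.518²]/28 = 32.7222
SE = √(s_p²·(1/21+1/9)) = 2.2790
t = (36.333−60.222)/2.2790 = -10.4820
df = 28
p-value (two-sided) = 0.00000
At α=0.05: p < α → reject H₀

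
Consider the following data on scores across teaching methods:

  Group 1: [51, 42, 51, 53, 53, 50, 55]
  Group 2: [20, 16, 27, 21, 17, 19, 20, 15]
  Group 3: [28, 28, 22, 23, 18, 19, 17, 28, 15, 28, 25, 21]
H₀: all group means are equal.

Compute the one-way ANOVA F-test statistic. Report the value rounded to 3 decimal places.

Group means [50.71, 19.38, 22.67], grand mean 28.963
SSB = Σnᵢ(x̄ᵢ−x̄)² = 4522.993; SSW = ΣΣ(x−x̄ᵢ)² = 451.970
MSB = 4522.993/2 = 2261.4964; MSW = 451.970/24 = 18.8321
F = MSB/MSW = 120.0874
df = (2, 24)

test statistic = 120.087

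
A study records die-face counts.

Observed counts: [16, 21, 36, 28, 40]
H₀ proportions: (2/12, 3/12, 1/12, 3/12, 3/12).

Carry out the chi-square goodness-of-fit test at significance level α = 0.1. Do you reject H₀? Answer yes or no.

n = 141; E_i = n·p_i = [23.50, 35.25, 11.75, 35.25, 35.25]
χ² = (16−23.50)²/23.50 + (21−35.25)²/35.25 + (36−11.75)²/11.75 + (28−35.25)²/35.25 + (40−35.25)²/35.25 = 60.3333
df = 4
p-value (upper-tail) = 0.00000
At α=0.1: p < α → reject H₀

reject H₀: yes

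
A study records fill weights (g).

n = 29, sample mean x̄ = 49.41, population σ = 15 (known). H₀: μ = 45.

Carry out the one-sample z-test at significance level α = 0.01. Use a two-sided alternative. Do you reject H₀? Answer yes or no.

SE = σ/√n = 15/√29 = 2.7854
z = (x̄−μ₀)/SE = (49.41−45)/2.7854 = 1.5832
p-value (two-sided) = 0.11337
At α=0.01: p ≥ α → fail to reject H₀

reject H₀: no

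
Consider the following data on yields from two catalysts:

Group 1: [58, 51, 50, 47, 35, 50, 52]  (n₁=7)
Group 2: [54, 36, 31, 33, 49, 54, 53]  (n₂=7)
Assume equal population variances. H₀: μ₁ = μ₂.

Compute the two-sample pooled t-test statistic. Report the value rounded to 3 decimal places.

x̄₁=49.000, s₁=7.024, n₁=7
x̄₂=44.286, s₂=10.484, n₂=7
s_p² = [6·7.024² + 6·10.484²]/12 = 79.6190
SE = √(s_p²·(1/7+1/7)) = 4.7695
t = (49.000−44.286)/4.7695 = 0.9884
df = 12

test statistic = 0.988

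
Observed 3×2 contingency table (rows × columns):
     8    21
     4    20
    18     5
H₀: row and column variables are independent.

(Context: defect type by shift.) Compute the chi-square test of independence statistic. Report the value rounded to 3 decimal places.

Row totals [29, 24, 23], col totals [30, 46], n=76
χ² = (8−11.45)²/11.45 + (21−17.55)²/17.55 + (4−9.47)²/9.47 + (20−14.53)²/14.53 + (18−9.08)²/9.08 + (5−13.92)²/13.92 = 21.4232
df = 2

test statistic = 21.423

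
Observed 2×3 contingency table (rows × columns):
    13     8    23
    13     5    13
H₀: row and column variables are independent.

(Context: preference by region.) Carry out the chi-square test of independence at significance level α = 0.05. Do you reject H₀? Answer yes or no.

Row totals [44, 31], col totals [26, 13, 36], n=75
χ² = (13−15.25)²/15.25 + (8−7.63)²/7.63 + (23−21.12)²/21.12 + (13−10.75)²/10.75 + (5−5.37)²/5.37 + (13−14.88)²/14.88 = 1.2544
df = 2
p-value (upper-tail) = 0.53407
At α=0.05: p ≥ α → fail to reject H₀

reject H₀: no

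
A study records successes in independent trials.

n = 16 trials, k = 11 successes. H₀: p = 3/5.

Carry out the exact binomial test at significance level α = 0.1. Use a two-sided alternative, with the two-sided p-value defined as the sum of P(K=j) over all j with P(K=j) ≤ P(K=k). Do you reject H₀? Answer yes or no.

Exact binomial: n=16, k=11, p₀=3/5=0.6000
P(X=j) = C(n,j)·p₀^j·(1−p₀)^(n−j); p = Σ P(X=j) over j with P(X=j) ≤ P(X=11)
p-value (two-sided) = 0.61278
At α=0.1: p ≥ α → fail to reject H₀

reject H₀: no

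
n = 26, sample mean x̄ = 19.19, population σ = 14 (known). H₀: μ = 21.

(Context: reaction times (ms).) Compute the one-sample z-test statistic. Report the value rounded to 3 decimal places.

SE = σ/√n = 14/√26 = 2.7456
z = (x̄−μ₀)/SE = (19.19−21)/2.7456 = -0.6592

test statistic = -0.659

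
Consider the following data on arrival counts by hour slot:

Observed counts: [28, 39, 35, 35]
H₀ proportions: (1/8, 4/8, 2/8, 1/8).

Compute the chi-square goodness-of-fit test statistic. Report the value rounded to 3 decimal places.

test statistic = 38.285

n = 137; E_i = n·p_i = [17.12, 68.50, 34.25, 17.12]
χ² = (28−17.12)²/17.12 + (39−68.50)²/68.50 + (35−34.25)²/34.25 + (35−17.12)²/17.12 = 38.2847
df = 3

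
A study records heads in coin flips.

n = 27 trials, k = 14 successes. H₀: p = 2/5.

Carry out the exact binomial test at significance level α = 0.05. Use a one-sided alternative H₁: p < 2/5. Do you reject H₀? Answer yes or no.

Exact binomial: n=27, k=14, p₀=2/5=0.4000
P(X≤14) from Σ C(n,i)·p₀^i·(1−p₀)^(n−i)
p-value (one-sided, H₁ less) = 0.92567
At α=0.05: p ≥ α → fail to reject H₀

reject H₀: no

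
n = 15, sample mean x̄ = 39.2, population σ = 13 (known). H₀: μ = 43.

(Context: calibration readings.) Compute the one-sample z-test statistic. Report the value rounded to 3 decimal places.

test statistic = -1.132

SE = σ/√n = 13/√15 = 3.3566
z = (x̄−μ₀)/SE = (39.2−43)/3.3566 = -1.1321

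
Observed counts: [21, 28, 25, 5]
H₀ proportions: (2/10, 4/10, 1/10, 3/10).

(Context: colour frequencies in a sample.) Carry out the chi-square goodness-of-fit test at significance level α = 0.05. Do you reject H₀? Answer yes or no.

reject H₀: yes

n = 79; E_i = n·p_i = [15.80, 31.60, 7.90, 23.70]
χ² = (21−15.80)²/15.80 + (28−31.60)²/31.60 + (25−7.90)²/7.90 + (5−23.70)²/23.70 = 53.8903
df = 3
p-value (upper-tail) = 0.00000
At α=0.05: p < α → reject H₀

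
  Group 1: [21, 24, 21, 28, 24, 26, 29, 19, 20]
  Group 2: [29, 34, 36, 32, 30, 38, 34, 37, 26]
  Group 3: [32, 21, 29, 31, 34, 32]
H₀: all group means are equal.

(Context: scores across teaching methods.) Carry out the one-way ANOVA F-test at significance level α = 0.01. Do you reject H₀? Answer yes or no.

reject H₀: yes

Group means [23.56, 32.89, 29.83], grand mean 28.625
SSB = Σnᵢ(x̄ᵢ−x̄)² = 403.681; SSW = ΣΣ(x−x̄ᵢ)² = 335.944
MSB = 403.681/2 = 201.8403; MSW = 335.944/21 = 15.9974
F = MSB/MSW = 12.6171
df = (2, 21)
p-value (upper-tail) = 0.00025
At α=0.01: p < α → reject H₀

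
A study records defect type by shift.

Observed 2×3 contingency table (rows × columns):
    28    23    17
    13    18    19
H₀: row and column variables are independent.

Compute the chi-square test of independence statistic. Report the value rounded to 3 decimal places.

test statistic = 3.545

Row totals [68, 50], col totals [41, 41, 36], n=118
χ² = (28−23.63)²/23.63 + (23−23.63)²/23.63 + (17−20.75)²/20.75 + (13−17.37)²/17.37 + (18−17.37)²/17.37 + (19−15.25)²/15.25 = 3.5454
df = 2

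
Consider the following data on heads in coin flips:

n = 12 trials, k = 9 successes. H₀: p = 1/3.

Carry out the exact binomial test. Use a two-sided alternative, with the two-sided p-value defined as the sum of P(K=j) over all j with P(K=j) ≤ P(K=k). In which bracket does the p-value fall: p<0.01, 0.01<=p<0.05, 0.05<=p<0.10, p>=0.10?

p-value bracket: p<0.01

Exact binomial: n=12, k=9, p₀=1/3=0.3333
P(X=j) = C(n,j)·p₀^j·(1−p₀)^(n−j); p = Σ P(X=j) over j with P(X=j) ≤ P(X=9)
p-value (two-sided) = 0.00386
→ bracket: p<0.01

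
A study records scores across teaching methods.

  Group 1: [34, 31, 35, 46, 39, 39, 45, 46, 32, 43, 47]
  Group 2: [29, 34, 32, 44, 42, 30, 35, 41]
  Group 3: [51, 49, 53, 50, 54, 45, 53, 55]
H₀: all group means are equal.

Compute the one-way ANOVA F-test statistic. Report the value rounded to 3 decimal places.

Group means [39.73, 35.88, 51.25], grand mean 42.000
SSB = Σnᵢ(x̄ᵢ−x̄)² = 1041.443; SSW = ΣΣ(x−x̄ᵢ)² = 666.557
MSB = 1041.443/2 = 520.7216; MSW = 666.557/24 = 27.7732
F = MSB/MSW = 18.7491
df = (2, 24)

test statistic = 18.749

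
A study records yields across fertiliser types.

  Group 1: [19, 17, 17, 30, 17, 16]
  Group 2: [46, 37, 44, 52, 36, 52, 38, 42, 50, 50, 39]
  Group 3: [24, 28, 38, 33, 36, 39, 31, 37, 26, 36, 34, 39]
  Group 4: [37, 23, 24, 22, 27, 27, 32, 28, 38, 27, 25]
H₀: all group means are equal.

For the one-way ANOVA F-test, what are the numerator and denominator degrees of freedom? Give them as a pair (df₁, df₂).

degrees of freedom = [3, 36]

k = 4 groups, N = 40 total
df = (k−1, N−k) = (4−1, 40−4) = (3, 36)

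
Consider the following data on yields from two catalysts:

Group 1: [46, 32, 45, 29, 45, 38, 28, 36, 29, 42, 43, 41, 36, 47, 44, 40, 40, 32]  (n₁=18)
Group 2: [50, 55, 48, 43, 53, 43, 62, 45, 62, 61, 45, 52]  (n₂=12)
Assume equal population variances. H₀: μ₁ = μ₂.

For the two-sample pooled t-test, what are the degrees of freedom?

df = n₁ + n₂ − 2 = 18 + 12 − 2 = 28

degrees of freedom = 28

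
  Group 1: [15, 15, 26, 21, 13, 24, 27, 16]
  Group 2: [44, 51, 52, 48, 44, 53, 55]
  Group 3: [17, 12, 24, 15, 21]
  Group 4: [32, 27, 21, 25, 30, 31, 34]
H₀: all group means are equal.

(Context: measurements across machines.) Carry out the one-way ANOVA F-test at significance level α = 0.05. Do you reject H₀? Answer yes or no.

Group means [19.62, 49.57, 17.80, 28.57], grand mean 29.370
SSB = Σnᵢ(x̄ᵢ−x̄)² = 4290.193; SSW = ΣΣ(x−x̄ᵢ)² = 542.104
MSB = 4290.193/3 = 1430.0642; MSW = 542.104/23 = 23.5697
F = MSB/MSW = 60.6738
df = (3, 23)
p-value (upper-tail) = 0.00000
At α=0.05: p < α → reject H₀

reject H₀: yes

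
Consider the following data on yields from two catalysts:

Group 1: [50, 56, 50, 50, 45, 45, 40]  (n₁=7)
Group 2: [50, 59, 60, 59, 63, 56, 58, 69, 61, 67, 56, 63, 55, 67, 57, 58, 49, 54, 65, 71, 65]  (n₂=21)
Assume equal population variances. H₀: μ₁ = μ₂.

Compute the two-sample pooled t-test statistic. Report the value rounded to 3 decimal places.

x̄₁=48.000, s₁=5.132, n₁=7
x̄₂=60.095, s₂=5.924, n₂=21
s_p² = [6·5.132² + 20·5.924²]/26 = 33.0696
SE = √(s_p²·(1/7+1/21)) = 2.5098
t = (48.000−60.095)/2.5098 = -4.8193
df = 26

test statistic = -4.819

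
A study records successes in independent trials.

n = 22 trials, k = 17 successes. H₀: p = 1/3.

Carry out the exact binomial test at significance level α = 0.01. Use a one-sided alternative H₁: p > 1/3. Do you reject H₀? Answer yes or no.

Exact binomial: n=22, k=17, p₀=1/3=0.3333
P(X≥17) from Σ C(n,i)·p₀^i·(1−p₀)^(n−i)
p-value (one-sided, H₁ greater) = 0.00003
At α=0.01: p < α → reject H₀

reject H₀: yes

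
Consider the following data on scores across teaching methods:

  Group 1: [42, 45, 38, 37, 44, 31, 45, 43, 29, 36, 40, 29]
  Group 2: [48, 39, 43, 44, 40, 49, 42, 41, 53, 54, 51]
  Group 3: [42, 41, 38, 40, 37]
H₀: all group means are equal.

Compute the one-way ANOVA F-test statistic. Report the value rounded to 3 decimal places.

Group means [38.25, 45.82, 39.60], grand mean 41.464
SSB = Σnᵢ(x̄ᵢ−x̄)² = 349.878; SSW = ΣΣ(x−x̄ᵢ)² = 701.086
MSB = 349.878/2 = 174.9390; MSW = 701.086/25 = 28.0435
F = MSB/MSW = 6.2381
df = (2, 25)

test statistic = 6.238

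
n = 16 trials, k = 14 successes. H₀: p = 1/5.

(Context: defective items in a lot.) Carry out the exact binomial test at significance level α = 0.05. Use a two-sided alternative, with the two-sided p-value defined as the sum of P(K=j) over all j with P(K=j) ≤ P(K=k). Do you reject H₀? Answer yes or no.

reject H₀: yes

Exact binomial: n=16, k=14, p₀=1/5=0.2000
P(X=j) = C(n,j)·p₀^j·(1−p₀)^(n−j); p = Σ P(X=j) over j with P(X=j) ≤ P(X=14)
p-value (two-sided) = 0.00000
At α=0.05: p < α → reject H₀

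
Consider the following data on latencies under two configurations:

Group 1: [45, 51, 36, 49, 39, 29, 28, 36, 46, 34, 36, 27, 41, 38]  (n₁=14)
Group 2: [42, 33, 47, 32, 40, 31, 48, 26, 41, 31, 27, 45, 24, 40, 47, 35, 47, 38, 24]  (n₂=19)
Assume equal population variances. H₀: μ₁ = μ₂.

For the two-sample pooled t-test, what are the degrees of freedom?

degrees of freedom = 31

df = n₁ + n₂ − 2 = 14 + 19 − 2 = 31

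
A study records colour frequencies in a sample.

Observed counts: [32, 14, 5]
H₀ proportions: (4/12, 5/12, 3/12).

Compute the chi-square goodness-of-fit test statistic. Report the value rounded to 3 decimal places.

n = 51; E_i = n·p_i = [17.00, 21.25, 12.75]
χ² = (32−17.00)²/17.00 + (14−21.25)²/21.25 + (5−12.75)²/12.75 = 20.4196
df = 2

test statistic = 20.420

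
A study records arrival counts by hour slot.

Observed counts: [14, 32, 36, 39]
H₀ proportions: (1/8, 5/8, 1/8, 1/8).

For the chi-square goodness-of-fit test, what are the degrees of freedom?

degrees of freedom = 3

df = k − 1 = 4 − 1 = 3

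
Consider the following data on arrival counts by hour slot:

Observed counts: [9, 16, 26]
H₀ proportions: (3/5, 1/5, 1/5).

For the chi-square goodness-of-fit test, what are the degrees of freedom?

df = k − 1 = 3 − 1 = 2

degrees of freedom = 2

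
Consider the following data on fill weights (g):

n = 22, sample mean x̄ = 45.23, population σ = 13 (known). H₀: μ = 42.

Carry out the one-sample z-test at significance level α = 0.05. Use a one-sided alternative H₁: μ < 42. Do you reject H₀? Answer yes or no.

reject H₀: no

SE = σ/√n = 13/√22 = 2.7716
z = (x̄−μ₀)/SE = (45.23−42)/2.7716 = 1.1654
p-value (one-sided, H₁ less) = 0.87807
At α=0.05: p ≥ α → fail to reject H₀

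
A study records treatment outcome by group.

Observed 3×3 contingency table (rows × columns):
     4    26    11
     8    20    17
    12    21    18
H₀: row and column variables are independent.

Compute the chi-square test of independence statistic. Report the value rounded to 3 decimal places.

Row totals [41, 45, 51], col totals [24, 67, 46], n=137
χ² = (4−7.18)²/7.18 + (26−20.05)²/20.05 + (11−13.77)²/13.77 + (8−7.88)²/7.88 + (20−22.01)²/22.01 + (17−15.11)²/15.11 + (12−8.93)²/8.93 + (21−24.94)²/24.94 + (18−17.12)²/17.12 = 5.8720
df = 4

test statistic = 5.872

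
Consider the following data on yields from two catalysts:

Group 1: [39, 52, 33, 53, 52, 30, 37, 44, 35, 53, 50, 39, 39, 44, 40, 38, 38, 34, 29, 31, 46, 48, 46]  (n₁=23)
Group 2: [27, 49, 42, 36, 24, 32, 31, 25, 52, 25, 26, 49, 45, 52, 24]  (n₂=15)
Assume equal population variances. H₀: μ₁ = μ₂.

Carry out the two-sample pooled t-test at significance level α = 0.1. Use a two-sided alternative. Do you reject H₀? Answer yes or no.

reject H₀: yes

x̄₁=41.304, s₁=7.648, n₁=23
x̄₂=35.933, s₂=11.081, n₂=15
s_p² = [22·7.648² + 14·11.081²]/36 = 83.4945
SE = √(s_p²·(1/23+1/15)) = 3.0326
t = (41.304−35.933)/3.0326 = 1.7711
df = 36
p-value (two-sided) = 0.08501
At α=0.1: p < α → reject H₀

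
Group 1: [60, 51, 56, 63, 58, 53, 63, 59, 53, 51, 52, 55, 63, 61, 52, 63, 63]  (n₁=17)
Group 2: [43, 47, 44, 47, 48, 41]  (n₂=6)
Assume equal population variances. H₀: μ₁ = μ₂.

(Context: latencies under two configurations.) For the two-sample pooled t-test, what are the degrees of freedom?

df = n₁ + n₂ − 2 = 17 + 6 − 2 = 21

degrees of freedom = 21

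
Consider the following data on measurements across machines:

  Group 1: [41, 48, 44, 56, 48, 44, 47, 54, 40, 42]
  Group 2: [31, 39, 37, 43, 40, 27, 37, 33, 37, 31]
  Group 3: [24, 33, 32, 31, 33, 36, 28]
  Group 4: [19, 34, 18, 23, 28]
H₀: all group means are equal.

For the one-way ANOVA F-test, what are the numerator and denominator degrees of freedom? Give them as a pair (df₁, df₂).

degrees of freedom = [3, 28]

k = 4 groups, N = 32 total
df = (k−1, N−k) = (4−1, 32−4) = (3, 28)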